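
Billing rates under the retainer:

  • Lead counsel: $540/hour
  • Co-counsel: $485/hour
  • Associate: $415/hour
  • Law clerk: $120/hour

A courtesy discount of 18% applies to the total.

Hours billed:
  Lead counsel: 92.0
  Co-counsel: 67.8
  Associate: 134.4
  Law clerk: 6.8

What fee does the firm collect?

$114,107.10

Lead counsel: 92.0 × $540 = $49,680.00
Co-counsel: 67.8 × $485 = $32,883.00
Associate: 134.4 × $415 = $55,776.00
Law clerk: 6.8 × $120 = $816.00
Subtotal: $139,155.00
Less 18% discount: −$25,047.90
Total: $139,155.00 − $25,047.90 = $114,107.10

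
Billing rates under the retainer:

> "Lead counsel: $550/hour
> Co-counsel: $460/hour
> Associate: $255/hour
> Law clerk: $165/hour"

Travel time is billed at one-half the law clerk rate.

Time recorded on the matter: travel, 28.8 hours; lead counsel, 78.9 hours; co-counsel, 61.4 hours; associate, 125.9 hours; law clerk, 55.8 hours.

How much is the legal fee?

Lead counsel: 78.9 × $550 = $43,395.00
Co-counsel: 61.4 × $460 = $28,244.00
Associate: 125.9 × $255 = $32,104.50
Law clerk: 55.8 × $165 = $9,207.00
Subtotal: $43,395.00 + $28,244.00 + $32,104.50 + $9,207.00 = $112,950.50
Travel: 28.8 × ($165 ÷ 2) = 28.8 × $82.50 = $2,376.00
Total: $112,950.50 + $2,376.00 = $115,326.50

$115,326.50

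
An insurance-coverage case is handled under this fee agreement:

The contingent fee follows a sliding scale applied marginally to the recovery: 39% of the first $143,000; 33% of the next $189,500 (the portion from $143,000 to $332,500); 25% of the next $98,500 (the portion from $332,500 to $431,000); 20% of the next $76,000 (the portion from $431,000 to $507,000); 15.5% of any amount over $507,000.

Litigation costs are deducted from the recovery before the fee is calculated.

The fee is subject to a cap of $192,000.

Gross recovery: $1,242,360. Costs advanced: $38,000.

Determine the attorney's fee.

$192,000.00

Fee base (net of costs): $1,242,360 − $38,000 = $1,204,360
First $143,000 at 39% = $55,770.00
Next $189,500 at 33% = $62,535.00
Next $98,500 at 25% = $24,625.00
Next $76,000 at 20% = $15,200.00
Remaining $697,360 at 15.5% = $108,090.80
Fee: $55,770.00 + $62,535.00 + $24,625.00 + $15,200.00 + $108,090.80 = $266,220.80
$266,220.80 exceeds the $192,000 cap, so the fee is capped at $192,000.00.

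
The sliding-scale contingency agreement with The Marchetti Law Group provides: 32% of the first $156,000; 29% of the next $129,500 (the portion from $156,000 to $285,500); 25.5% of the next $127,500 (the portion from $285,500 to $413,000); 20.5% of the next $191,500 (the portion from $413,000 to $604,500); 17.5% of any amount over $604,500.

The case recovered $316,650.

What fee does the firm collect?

First $156,000 at 32% = $49,920.00
Next $129,500 at 29% = $37,555.00
Remaining $31,150 at 25.5% = $7,943.25
Fee: $49,920.00 + $37,555.00 + $7,943.25 = $95,418.25

$95,418.25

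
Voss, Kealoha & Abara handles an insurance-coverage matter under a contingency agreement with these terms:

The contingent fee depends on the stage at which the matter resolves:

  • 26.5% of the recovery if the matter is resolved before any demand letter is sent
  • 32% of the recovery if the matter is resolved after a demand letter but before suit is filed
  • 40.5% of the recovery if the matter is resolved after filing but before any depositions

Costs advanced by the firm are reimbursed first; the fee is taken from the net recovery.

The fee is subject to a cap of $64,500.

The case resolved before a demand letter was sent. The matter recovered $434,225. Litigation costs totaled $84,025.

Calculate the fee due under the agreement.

$64,500.00

Fee base (net of costs): $434,225 − $84,025 = $350,200
The matter resolved before a demand letter was sent, so the 26.5% rate applies.
$350,200 × 26.5% = $92,803.00
$92,803.00 exceeds the $64,500 cap, so the fee is capped at $64,500.00.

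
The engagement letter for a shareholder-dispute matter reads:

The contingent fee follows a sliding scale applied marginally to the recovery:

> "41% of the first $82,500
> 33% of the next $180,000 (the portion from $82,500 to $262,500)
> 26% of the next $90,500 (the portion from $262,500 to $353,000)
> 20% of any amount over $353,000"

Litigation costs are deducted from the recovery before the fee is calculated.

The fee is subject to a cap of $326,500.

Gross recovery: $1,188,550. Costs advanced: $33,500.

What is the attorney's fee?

Fee base (net of costs): $1,188,550 − $33,500 = $1,155,050
First $82,500 at 41% = $33,825.00
Next $180,000 at 33% = $59,400.00
Next $90,500 at 26% = $23,530.00
Remaining $802,050 at 20% = $160,410.00
Fee: $33,825.00 + $59,400.00 + $23,530.00 + $160,410.00 = $277,165.00
$277,165.00 is under the $326,500 cap.

$277,165.00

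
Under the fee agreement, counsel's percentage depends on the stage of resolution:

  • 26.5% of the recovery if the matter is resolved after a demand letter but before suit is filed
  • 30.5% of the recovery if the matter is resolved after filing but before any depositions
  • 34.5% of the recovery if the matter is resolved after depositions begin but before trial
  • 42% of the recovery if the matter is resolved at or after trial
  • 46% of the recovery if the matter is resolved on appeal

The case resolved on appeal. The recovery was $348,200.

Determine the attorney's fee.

$160,172.00

The matter resolved on appeal, so the 46% rate applies.
$348,200 × 46% = $160,172.00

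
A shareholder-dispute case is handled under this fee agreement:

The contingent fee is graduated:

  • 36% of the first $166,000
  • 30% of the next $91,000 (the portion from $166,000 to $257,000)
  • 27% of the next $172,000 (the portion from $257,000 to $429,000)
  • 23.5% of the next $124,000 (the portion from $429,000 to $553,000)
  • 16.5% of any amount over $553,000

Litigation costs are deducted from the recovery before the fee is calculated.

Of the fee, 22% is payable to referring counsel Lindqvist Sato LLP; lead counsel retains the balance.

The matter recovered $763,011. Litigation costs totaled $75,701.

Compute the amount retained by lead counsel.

Fee base (net of costs): $763,011 − $75,701 = $687,310
First $166,000 at 36% = $59,760.00
Next $91,000 at 30% = $27,300.00
Next $172,000 at 27% = $46,440.00
Next $124,000 at 23.5% = $29,140.00
Remaining $134,310 at 16.5% = $22,161.15
Fee: $59,760.00 + $27,300.00 + $46,440.00 + $29,140.00 + $22,161.15 = $184,801.15
Referral share: 22% of $184,801.15 = $40,656.25; lead counsel retains $184,801.15 − $40,656.25 = $144,144.90.

$144,144.90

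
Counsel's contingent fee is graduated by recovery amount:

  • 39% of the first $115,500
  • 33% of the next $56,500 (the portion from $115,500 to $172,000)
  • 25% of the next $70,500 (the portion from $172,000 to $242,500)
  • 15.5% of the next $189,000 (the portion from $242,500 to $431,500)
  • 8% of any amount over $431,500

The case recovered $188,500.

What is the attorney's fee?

$67,815.00

First $115,500 at 39% = $45,045.00
Next $56,500 at 33% = $18,645.00
Remaining $16,500 at 25% = $4,125.00
Fee: $45,045.00 + $18,645.00 + $4,125.00 = $67,815.00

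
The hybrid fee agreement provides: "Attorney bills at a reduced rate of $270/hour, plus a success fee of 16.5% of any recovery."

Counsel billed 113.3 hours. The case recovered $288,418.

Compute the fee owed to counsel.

$78,179.97

Hourly: 113.3 × $270 = $30,591.00
Success fee: 16.5% of $288,418 = $47,588.97
Total: $30,591.00 + $47,588.97 = $78,179.97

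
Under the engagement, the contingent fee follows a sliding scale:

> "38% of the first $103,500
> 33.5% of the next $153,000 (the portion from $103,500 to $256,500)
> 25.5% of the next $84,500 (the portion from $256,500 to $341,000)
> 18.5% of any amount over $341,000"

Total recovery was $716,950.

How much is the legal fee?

$181,683.25

First $103,500 at 38% = $39,330.00
Next $153,000 at 33.5% = $51,255.00
Next $84,500 at 25.5% = $21,547.50
Remaining $375,950 at 18.5% = $69,550.75
Fee: $39,330.00 + $51,255.00 + $21,547.50 + $69,550.75 = $181,683.25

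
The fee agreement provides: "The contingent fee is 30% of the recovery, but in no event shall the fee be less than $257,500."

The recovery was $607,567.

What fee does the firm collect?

30% of $607,567 = $182,270.10
That is below the $257,500 minimum, so the minimum applies.

$257,500.00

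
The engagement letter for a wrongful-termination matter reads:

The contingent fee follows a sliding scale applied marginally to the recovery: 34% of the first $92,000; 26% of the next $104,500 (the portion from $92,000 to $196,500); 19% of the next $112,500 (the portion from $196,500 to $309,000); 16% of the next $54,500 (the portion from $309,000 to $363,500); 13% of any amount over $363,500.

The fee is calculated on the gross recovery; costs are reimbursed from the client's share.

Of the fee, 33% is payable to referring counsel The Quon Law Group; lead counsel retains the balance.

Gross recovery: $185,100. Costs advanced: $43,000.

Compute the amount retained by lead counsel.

Fee base is the gross recovery, $185,100; costs are reimbursed separately.
First $92,000 at 34% = $31,280.00
Remaining $93,100 at 26% = $24,206.00
Fee: $31,280.00 + $24,206.00 = $55,486.00
Referral share: 33% of $55,486.00 = $18,310.38; lead counsel retains $55,486.00 − $18,310.38 = $37,175.62.

$37,175.62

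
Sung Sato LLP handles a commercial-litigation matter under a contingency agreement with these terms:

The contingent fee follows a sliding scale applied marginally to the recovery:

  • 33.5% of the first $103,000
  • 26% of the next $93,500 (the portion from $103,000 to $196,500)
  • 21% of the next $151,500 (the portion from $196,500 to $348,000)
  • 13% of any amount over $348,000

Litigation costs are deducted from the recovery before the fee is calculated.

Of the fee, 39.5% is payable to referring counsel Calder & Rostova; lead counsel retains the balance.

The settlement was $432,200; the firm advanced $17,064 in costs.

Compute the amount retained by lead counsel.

$60,111.40

Fee base (net of costs): $432,200 − $17,064 = $415,136
First $103,000 at 33.5% = $34,505.00
Next $93,500 at 26% = $24,310.00
Next $151,500 at 21% = $31,815.00
Remaining $67,136 at 13% = $8,727.68
Fee: $34,505.00 + $24,310.00 + $31,815.00 + $8,727.68 = $99,357.68
Referral share: 39.5% of $99,357.68 = $39,246.28; lead counsel retains $99,357.68 − $39,246.28 = $60,111.40.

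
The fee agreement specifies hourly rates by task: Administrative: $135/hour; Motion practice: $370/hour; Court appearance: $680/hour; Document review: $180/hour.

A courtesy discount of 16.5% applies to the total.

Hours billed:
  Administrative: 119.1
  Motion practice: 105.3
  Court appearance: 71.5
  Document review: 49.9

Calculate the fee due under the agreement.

Administrative: 119.1 × $135 = $16,078.50
Motion practice: 105.3 × $370 = $38,961.00
Court appearance: 71.5 × $680 = $48,620.00
Document review: 49.9 × $180 = $8,982.00
Subtotal: $112,641.50
Less 16.5% discount: −$18,585.85
Total: $112,641.50 − $18,585.85 = $94,055.65

$94,055.65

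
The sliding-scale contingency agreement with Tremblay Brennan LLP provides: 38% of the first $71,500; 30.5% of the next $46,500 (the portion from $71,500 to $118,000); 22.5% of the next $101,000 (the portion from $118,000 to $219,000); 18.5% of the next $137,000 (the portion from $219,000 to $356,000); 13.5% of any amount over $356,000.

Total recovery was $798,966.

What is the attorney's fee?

$149,222.91

First $71,500 at 38% = $27,170.00
Next $46,500 at 30.5% = $14,182.50
Next $101,000 at 22.5% = $22,725.00
Next $137,000 at 18.5% = $25,345.00
Remaining $442,966 at 13.5% = $59,800.41
Fee: $27,170.00 + $14,182.50 + $22,725.00 + $25,345.00 + $59,800.41 = $149,222.91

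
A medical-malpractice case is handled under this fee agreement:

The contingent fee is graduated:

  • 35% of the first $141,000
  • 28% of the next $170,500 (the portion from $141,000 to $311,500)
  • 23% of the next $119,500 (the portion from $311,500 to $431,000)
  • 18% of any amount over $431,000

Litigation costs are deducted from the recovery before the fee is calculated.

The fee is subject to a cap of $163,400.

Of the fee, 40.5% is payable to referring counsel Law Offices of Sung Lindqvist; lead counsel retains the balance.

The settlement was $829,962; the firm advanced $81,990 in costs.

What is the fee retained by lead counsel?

$97,223.00

Fee base (net of costs): $829,962 − $81,990 = $747,972
First $141,000 at 35% = $49,350.00
Next $170,500 at 28% = $47,740.00
Next $119,500 at 23% = $27,485.00
Remaining $316,972 at 18% = $57,054.96
Fee: $49,350.00 + $47,740.00 + $27,485.00 + $57,054.96 = $181,629.96
$181,629.96 exceeds the $163,400 cap, so the fee is capped at $163,400.00.
Referral share: 40.5% of $163,400.00 = $66,177.00; lead counsel retains $163,400.00 − $66,177.00 = $97,223.00.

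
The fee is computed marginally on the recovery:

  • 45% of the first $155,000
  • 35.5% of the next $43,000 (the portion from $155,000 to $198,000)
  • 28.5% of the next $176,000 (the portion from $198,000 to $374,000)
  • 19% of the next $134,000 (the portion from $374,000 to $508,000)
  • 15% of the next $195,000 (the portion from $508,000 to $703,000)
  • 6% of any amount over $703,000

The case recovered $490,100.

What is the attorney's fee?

$157,234.00

First $155,000 at 45% = $69,750.00
Next $43,000 at 35.5% = $15,265.00
Next $176,000 at 28.5% = $50,160.00
Remaining $116,100 at 19% = $22,059.00
Fee: $69,750.00 + $15,265.00 + $50,160.00 + $22,059.00 = $157,234.00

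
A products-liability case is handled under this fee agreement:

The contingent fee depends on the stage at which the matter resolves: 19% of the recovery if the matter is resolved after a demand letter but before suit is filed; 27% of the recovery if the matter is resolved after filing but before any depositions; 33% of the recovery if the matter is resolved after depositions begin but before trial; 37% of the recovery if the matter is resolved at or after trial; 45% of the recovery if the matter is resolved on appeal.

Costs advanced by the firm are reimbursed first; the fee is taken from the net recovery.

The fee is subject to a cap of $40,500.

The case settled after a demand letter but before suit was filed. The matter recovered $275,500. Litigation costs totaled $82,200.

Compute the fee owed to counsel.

$36,727.00

Fee base (net of costs): $275,500 − $82,200 = $193,300
The matter settled after a demand letter but before suit was filed, so the 19% rate applies.
$193,300 × 19% = $36,727.00
$36,727.00 is under the $40,500 cap.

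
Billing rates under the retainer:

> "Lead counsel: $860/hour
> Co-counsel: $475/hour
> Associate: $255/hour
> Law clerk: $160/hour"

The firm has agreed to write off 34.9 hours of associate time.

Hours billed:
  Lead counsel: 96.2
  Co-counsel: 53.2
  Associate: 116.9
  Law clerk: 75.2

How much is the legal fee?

Lead counsel: 96.2 × $860 = $82,732.00
Co-counsel: 53.2 × $475 = $25,270.00
Associate: 116.9 × $255 = $29,809.50
Law clerk: 75.2 × $160 = $12,032.00
Subtotal: $149,843.50
Write-off: 34.9 × $255 = $8,899.50
Total: $149,843.50 − $8,899.50 = $140,944.00

$140,944.00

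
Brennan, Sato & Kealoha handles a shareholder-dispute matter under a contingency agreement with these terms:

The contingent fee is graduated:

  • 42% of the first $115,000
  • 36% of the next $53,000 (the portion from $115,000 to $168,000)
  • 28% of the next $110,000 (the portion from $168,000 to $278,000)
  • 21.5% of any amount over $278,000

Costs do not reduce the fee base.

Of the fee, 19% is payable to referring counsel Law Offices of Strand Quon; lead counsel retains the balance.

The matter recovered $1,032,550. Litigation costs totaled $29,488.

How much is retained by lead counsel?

Fee base is the gross recovery, $1,032,550; costs are reimbursed separately.
First $115,000 at 42% = $48,300.00
Next $53,000 at 36% = $19,080.00
Next $110,000 at 28% = $30,800.00
Remaining $754,550 at 21.5% = $162,228.25
Fee: $48,300.00 + $19,080.00 + $30,800.00 + $162,228.25 = $260,408.25
Referral share: 19% of $260,408.25 = $49,477.57; lead counsel retains $260,408.25 − $49,477.57 = $210,930.68.

$210,930.68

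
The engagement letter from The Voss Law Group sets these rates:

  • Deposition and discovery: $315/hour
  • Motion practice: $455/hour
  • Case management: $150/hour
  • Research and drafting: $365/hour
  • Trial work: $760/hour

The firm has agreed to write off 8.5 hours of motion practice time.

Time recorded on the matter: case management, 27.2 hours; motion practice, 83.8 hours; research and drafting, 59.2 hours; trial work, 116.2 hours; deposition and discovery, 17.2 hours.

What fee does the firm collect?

Deposition and discovery: 17.2 × $315 = $5,418.00
Motion practice: 83.8 × $455 = $38,129.00
Case management: 27.2 × $150 = $4,080.00
Research and drafting: 59.2 × $365 = $21,608.00
Trial work: 116.2 × $760 = $88,312.00
Subtotal: $157,547.00
Write-off: 8.5 × $455 = $3,867.50
Total: $157,547.00 − $3,867.50 = $153,679.50

$153,679.50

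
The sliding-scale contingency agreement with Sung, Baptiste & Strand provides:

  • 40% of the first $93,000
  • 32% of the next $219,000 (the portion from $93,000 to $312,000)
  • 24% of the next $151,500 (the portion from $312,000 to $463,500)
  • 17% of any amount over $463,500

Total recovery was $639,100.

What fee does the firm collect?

$173,492.00

First $93,000 at 40% = $37,200.00
Next $219,000 at 32% = $70,080.00
Next $151,500 at 24% = $36,360.00
Remaining $175,600 at 17% = $29,852.00
Fee: $37,200.00 + $70,080.00 + $36,360.00 + $29,852.00 = $173,492.00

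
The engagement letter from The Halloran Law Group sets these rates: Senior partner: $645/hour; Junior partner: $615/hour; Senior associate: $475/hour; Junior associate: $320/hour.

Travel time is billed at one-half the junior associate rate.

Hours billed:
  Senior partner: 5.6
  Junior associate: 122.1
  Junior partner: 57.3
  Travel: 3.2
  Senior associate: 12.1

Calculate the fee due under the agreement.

$84,183.00

Senior partner: 5.6 × $645 = $3,612.00
Junior partner: 57.3 × $615 = $35,239.50
Senior associate: 12.1 × $475 = $5,747.50
Junior associate: 122.1 × $320 = $39,072.00
Subtotal: $3,612.00 + $35,239.50 + $5,747.50 + $39,072.00 = $83,671.00
Travel: 3.2 × ($320 ÷ 2) = 3.2 × $160.00 = $512.00
Total: $83,671.00 + $512.00 = $84,183.00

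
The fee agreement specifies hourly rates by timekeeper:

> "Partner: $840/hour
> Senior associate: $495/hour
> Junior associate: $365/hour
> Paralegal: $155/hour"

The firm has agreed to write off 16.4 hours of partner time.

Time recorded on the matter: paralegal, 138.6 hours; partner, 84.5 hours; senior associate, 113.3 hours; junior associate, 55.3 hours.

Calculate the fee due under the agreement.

$154,955.00

Partner: 84.5 × $840 = $70,980.00
Senior associate: 113.3 × $495 = $56,083.50
Junior associate: 55.3 × $365 = $20,184.50
Paralegal: 138.6 × $155 = $21,483.00
Subtotal: $168,731.00
Write-off: 16.4 × $840 = $13,776.00
Total: $168,731.00 − $13,776.00 = $154,955.00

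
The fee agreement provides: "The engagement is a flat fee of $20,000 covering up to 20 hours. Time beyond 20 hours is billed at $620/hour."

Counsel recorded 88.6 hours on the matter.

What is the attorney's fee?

$62,532.00

Flat fee: $20,000.00
Excess hours: 88.6 − 20 = 68.6
Overrun: 68.6 × $620 = $42,532.00
Total: $20,000.00 + $42,532.00 = $62,532.00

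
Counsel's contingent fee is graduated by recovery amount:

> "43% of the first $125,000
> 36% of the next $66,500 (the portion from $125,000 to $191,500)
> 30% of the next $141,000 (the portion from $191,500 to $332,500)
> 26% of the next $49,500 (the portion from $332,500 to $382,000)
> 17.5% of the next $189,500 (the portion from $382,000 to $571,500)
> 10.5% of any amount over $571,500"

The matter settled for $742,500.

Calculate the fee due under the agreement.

First $125,000 at 43% = $53,750.00
Next $66,500 at 36% = $23,940.00
Next $141,000 at 30% = $42,300.00
Next $49,500 at 26% = $12,870.00
Next $189,500 at 17.5% = $33,162.50
Remaining $171,000 at 10.5% = $17,955.00
Fee: $53,750.00 + $23,940.00 + $42,300.00 + $12,870.00 + $33,162.50 + $17,955.00 = $183,977.50

$183,977.50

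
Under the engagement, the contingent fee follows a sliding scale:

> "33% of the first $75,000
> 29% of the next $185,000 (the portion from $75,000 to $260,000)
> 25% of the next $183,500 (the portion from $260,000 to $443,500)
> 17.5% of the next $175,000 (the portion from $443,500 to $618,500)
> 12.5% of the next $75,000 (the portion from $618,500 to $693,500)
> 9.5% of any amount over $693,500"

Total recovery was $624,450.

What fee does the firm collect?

$155,643.75

First $75,000 at 33% = $24,750.00
Next $185,000 at 29% = $53,650.00
Next $183,500 at 25% = $45,875.00
Next $175,000 at 17.5% = $30,625.00
Remaining $5,950 at 12.5% = $743.75
Fee: $24,750.00 + $53,650.00 + $45,875.00 + $30,625.00 + $743.75 = $155,643.75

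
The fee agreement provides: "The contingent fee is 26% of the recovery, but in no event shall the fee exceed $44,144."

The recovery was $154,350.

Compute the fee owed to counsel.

$40,131.00

26% of $154,350 = $40,131.00
That is under the $44,144 cap.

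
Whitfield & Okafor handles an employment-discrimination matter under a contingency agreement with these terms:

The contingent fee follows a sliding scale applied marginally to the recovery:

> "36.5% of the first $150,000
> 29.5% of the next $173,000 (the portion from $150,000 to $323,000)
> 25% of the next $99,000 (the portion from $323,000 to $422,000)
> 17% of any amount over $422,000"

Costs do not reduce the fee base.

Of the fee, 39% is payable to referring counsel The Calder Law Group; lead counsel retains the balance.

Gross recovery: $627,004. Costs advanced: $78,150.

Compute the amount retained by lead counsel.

Fee base is the gross recovery, $627,004; costs are reimbursed separately.
First $150,000 at 36.5% = $54,750.00
Next $173,000 at 29.5% = $51,035.00
Next $99,000 at 25% = $24,750.00
Remaining $205,004 at 17% = $34,850.68
Fee: $54,750.00 + $51,035.00 + $24,750.00 + $34,850.68 = $165,385.68
Referral share: 39% of $165,385.68 = $64,500.42; lead counsel retains $165,385.68 − $64,500.42 = $100,885.26.

$100,885.26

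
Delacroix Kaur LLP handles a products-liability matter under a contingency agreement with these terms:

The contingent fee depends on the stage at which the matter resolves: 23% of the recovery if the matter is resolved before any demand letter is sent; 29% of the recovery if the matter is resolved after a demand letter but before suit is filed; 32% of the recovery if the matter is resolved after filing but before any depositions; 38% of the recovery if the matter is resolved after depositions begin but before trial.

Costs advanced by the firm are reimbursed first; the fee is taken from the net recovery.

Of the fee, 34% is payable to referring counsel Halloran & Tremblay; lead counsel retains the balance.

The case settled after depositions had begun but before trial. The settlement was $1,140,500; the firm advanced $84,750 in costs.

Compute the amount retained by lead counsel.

$264,782.10

Fee base (net of costs): $1,140,500 − $84,750 = $1,055,750
The matter settled after depositions had begun but before trial, so the 38% rate applies.
$1,055,750 × 38% = $401,185.00
Referral share: 34% of $401,185.00 = $136,402.90; lead counsel retains $401,185.00 − $136,402.90 = $264,782.10.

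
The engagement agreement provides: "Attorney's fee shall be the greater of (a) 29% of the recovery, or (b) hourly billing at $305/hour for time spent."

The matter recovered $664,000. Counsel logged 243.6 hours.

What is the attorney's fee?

(a) 29% of $664,000 = $192,560.00
(b) 243.6 × $305 = $74,298.00
The greater is (a): $192,560.00.

$192,560.00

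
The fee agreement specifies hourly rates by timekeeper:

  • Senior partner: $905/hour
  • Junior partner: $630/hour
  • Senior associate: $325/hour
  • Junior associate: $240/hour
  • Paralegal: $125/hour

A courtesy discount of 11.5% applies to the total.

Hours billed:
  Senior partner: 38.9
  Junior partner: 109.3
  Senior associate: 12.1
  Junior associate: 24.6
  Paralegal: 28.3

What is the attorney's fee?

$103,932.19

Senior partner: 38.9 × $905 = $35,204.50
Junior partner: 109.3 × $630 = $68,859.00
Senior associate: 12.1 × $325 = $3,932.50
Junior associate: 24.6 × $240 = $5,904.00
Paralegal: 28.3 × $125 = $3,537.50
Subtotal: $117,437.50
Less 11.5% discount: −$13,505.31
Total: $117,437.50 − $13,505.31 = $103,932.19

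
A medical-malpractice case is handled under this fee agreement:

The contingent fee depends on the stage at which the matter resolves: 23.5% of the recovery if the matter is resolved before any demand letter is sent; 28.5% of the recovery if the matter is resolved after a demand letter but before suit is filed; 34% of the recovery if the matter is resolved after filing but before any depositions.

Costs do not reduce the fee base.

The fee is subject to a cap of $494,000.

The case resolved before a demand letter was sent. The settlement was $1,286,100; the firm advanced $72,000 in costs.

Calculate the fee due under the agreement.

$302,233.50

Fee base is the gross recovery, $1,286,100; costs are reimbursed separately.
The matter resolved before a demand letter was sent, so the 23.5% rate applies.
$1,286,100 × 23.5% = $302,233.50
$302,233.50 is under the $494,000 cap.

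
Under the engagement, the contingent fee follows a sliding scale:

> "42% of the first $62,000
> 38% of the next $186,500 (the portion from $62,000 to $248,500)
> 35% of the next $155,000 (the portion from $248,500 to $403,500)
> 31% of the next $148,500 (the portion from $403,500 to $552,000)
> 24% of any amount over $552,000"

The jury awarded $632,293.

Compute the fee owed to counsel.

First $62,000 at 42% = $26,040.00
Next $186,500 at 38% = $70,870.00
Next $155,000 at 35% = $54,250.00
Next $148,500 at 31% = $46,035.00
Remaining $80,293 at 24% = $19,270.32
Fee: $26,040.00 + $70,870.00 + $54,250.00 + $46,035.00 + $19,270.32 = $216,465.32

$216,465.32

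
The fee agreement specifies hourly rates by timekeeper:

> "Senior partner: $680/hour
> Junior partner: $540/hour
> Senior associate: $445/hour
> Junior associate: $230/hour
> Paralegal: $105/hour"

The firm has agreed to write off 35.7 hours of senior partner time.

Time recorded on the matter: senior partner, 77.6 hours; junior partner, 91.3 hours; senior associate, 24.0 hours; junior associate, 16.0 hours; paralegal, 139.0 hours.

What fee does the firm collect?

$106,749.00

Senior partner: 77.6 × $680 = $52,768.00
Junior partner: 91.3 × $540 = $49,302.00
Senior associate: 24.0 × $445 = $10,680.00
Junior associate: 16.0 × $230 = $3,680.00
Paralegal: 139.0 × $105 = $14,595.00
Subtotal: $131,025.00
Write-off: 35.7 × $680 = $24,276.00
Total: $131,025.00 − $24,276.00 = $106,749.00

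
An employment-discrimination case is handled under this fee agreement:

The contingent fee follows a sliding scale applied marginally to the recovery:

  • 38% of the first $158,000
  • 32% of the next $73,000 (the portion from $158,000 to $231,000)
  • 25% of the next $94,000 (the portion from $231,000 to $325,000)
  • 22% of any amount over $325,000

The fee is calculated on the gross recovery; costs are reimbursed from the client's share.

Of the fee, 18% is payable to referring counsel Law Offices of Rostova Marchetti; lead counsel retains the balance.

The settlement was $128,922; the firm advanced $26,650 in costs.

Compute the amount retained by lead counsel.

$40,172.10

Fee base is the gross recovery, $128,922; costs are reimbursed separately.
First $128,922 at 38% = $48,990.36
Referral share: 18% of $48,990.36 = $8,818.26; lead counsel retains $48,990.36 − $8,818.26 = $40,172.10.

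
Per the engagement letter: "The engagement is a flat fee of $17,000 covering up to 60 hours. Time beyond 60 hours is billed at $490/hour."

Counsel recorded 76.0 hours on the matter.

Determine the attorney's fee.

$24,840.00

Flat fee: $17,000.00
Excess hours: 76.0 − 60 = 16.0
Overrun: 16.0 × $490 = $7,840.00
Total: $17,000.00 + $7,840.00 = $24,840.00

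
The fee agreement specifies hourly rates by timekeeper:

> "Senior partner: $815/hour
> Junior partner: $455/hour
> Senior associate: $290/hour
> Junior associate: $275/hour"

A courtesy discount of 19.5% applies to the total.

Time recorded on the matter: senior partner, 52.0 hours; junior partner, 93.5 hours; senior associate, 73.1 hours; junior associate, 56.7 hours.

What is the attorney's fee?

$97,979.77

Senior partner: 52.0 × $815 = $42,380.00
Junior partner: 93.5 × $455 = $42,542.50
Senior associate: 73.1 × $290 = $21,199.00
Junior associate: 56.7 × $275 = $15,592.50
Subtotal: $121,714.00
Less 19.5% discount: −$23,734.23
Total: $121,714.00 − $23,734.23 = $97,979.77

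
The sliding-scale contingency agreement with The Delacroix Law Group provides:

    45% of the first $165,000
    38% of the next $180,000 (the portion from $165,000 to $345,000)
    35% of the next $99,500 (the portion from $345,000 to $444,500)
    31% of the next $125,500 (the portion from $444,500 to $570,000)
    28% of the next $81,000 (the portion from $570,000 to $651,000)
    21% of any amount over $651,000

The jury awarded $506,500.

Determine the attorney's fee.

$196,695.00

First $165,000 at 45% = $74,250.00
Next $180,000 at 38% = $68,400.00
Next $99,500 at 35% = $34,825.00
Remaining $62,000 at 31% = $19,220.00
Fee: $74,250.00 + $68,400.00 + $34,825.00 + $19,220.00 = $196,695.00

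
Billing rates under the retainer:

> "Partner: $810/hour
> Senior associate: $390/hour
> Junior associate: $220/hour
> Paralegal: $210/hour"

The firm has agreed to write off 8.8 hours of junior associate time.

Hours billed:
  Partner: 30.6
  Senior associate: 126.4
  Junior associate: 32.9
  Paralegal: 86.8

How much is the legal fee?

Partner: 30.6 × $810 = $24,786.00
Senior associate: 126.4 × $390 = $49,296.00
Junior associate: 32.9 × $220 = $7,238.00
Paralegal: 86.8 × $210 = $18,228.00
Subtotal: $99,548.00
Write-off: 8.8 × $220 = $1,936.00
Total: $99,548.00 − $1,936.00 = $97,612.00

$97,612.00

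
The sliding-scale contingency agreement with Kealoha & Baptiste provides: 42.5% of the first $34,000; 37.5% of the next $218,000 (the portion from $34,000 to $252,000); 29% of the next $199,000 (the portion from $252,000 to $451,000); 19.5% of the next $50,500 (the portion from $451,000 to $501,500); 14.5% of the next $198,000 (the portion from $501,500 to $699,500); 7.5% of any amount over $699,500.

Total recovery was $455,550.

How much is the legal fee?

$154,797.25

First $34,000 at 42.5% = $14,450.00
Next $218,000 at 37.5% = $81,750.00
Next $199,000 at 29% = $57,710.00
Remaining $4,550 at 19.5% = $887.25
Fee: $14,450.00 + $81,750.00 + $57,710.00 + $887.25 = $154,797.25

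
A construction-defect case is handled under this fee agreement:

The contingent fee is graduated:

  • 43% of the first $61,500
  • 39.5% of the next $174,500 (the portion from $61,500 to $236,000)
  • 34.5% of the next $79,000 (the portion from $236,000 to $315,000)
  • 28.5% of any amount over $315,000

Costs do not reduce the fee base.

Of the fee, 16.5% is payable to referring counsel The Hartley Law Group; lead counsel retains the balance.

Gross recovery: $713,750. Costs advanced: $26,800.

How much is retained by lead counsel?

$197,286.49

Fee base is the gross recovery, $713,750; costs are reimbursed separately.
First $61,500 at 43% = $26,445.00
Next $174,500 at 39.5% = $68,927.50
Next $79,000 at 34.5% = $27,255.00
Remaining $398,750 at 28.5% = $113,643.75
Fee: $26,445.00 + $68,927.50 + $27,255.00 + $113,643.75 = $236,271.25
Referral share: 16.5% of $236,271.25 = $38,984.76; lead counsel retains $236,271.25 − $38,984.76 = $197,286.49.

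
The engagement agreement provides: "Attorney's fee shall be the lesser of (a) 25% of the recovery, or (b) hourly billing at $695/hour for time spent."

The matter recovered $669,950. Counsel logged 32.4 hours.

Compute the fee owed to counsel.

(a) 25% of $669,950 = $167,487.50
(b) 32.4 × $695 = $22,518.00
The lesser is (b): $22,518.00.

$22,518.00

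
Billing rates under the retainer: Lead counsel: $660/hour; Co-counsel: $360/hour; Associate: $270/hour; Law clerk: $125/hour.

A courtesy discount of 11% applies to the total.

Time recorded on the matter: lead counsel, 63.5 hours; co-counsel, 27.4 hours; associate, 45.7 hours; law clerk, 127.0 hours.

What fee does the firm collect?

$71,189.32

Lead counsel: 63.5 × $660 = $41,910.00
Co-counsel: 27.4 × $360 = $9,864.00
Associate: 45.7 × $270 = $12,339.00
Law clerk: 127.0 × $125 = $15,875.00
Subtotal: $79,988.00
Less 11% discount: −$8,798.68
Total: $79,988.00 − $8,798.68 = $71,189.32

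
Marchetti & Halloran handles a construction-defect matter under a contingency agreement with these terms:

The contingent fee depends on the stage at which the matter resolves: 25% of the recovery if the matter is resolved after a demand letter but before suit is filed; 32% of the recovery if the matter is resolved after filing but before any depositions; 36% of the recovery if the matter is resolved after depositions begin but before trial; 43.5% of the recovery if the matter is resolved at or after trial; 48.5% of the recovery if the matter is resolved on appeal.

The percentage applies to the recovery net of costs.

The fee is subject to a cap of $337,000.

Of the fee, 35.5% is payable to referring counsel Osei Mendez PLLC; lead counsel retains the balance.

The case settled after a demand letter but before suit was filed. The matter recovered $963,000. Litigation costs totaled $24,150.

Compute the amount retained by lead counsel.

$151,389.56

Fee base (net of costs): $963,000 − $24,150 = $938,850
The matter settled after a demand letter but before suit was filed, so the 25% rate applies.
$938,850 × 25% = $234,712.50
$234,712.50 is under the $337,000 cap.
Referral share: 35.5% of $234,712.50 = $83,322.94; lead counsel retains $234,712.50 − $83,322.94 = $151,389.56.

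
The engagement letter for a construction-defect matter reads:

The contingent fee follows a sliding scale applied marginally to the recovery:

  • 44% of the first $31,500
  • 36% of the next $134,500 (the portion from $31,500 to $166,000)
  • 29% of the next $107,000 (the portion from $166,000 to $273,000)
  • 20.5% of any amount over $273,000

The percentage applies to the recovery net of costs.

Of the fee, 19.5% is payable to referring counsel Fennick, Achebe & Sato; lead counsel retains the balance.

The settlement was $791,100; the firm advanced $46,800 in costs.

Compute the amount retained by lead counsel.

Fee base (net of costs): $791,100 − $46,800 = $744,300
First $31,500 at 44% = $13,860.00
Next $134,500 at 36% = $48,420.00
Next $107,000 at 29% = $31,030.00
Remaining $471,300 at 20.5% = $96,616.50
Fee: $13,860.00 + $48,420.00 + $31,030.00 + $96,616.50 = $189,926.50
Referral share: 19.5% of $189,926.50 = $37,035.67; lead counsel retains $189,926.50 − $37,035.67 = $152,890.83.

$152,890.83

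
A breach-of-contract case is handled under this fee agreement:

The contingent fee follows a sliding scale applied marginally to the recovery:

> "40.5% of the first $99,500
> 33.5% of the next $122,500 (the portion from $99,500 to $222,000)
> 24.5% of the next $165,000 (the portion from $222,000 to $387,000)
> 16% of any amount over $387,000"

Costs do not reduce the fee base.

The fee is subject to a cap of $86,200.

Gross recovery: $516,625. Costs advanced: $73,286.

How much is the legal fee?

$86,200.00

Fee base is the gross recovery, $516,625; costs are reimbursed separately.
First $99,500 at 40.5% = $40,297.50
Next $122,500 at 33.5% = $41,037.50
Next $165,000 at 24.5% = $40,425.00
Remaining $129,625 at 16% = $20,740.00
Fee: $40,297.50 + $41,037.50 + $40,425.00 + $20,740.00 = $142,500.00
$142,500.00 exceeds the $86,200 cap, so the fee is capped at $86,200.00.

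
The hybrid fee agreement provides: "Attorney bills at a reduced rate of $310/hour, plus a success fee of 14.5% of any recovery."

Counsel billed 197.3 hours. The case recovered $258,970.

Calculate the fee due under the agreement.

$98,713.65

Hourly: 197.3 × $310 = $61,163.00
Success fee: 14.5% of $258,970 = $37,550.65
Total: $61,163.00 + $37,550.65 = $98,713.65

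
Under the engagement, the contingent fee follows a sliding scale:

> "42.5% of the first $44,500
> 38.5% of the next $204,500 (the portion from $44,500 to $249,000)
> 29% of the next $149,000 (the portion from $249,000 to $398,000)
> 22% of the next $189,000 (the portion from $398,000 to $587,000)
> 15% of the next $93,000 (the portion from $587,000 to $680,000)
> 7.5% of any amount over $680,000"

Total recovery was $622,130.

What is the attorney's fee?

$187,704.50

First $44,500 at 42.5% = $18,912.50
Next $204,500 at 38.5% = $78,732.50
Next $149,000 at 29% = $43,210.00
Next $189,000 at 22% = $41,580.00
Remaining $35,130 at 15% = $5,269.50
Fee: $18,912.50 + $78,732.50 + $43,210.00 + $41,580.00 + $5,269.50 = $187,704.50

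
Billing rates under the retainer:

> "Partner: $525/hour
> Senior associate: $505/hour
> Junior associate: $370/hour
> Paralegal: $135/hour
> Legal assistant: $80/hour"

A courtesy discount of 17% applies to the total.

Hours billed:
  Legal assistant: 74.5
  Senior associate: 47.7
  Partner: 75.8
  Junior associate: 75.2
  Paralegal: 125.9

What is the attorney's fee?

Partner: 75.8 × $525 = $39,795.00
Senior associate: 47.7 × $505 = $24,088.50
Junior associate: 75.2 × $370 = $27,824.00
Paralegal: 125.9 × $135 = $16,996.50
Legal assistant: 74.5 × $80 = $5,960.00
Subtotal: $114,664.00
Less 17% discount: −$19,492.88
Total: $114,664.00 − $19,492.88 = $95,171.12

$95,171.12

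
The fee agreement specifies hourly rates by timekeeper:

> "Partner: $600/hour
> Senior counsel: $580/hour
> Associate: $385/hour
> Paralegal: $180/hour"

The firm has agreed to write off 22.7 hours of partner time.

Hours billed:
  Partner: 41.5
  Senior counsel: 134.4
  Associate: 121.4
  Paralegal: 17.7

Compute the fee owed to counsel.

Partner: 41.5 × $600 = $24,900.00
Senior counsel: 134.4 × $580 = $77,952.00
Associate: 121.4 × $385 = $46,739.00
Paralegal: 17.7 × $180 = $3,186.00
Subtotal: $152,777.00
Write-off: 22.7 × $600 = $13,620.00
Total: $152,777.00 − $13,620.00 = $139,157.00

$139,157.00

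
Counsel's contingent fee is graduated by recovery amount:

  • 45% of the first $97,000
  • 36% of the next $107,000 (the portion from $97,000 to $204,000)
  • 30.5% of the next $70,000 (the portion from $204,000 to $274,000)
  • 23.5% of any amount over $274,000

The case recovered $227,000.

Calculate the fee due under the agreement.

$89,185.00

First $97,000 at 45% = $43,650.00
Next $107,000 at 36% = $38,520.00
Remaining $23,000 at 30.5% = $7,015.00
Fee: $43,650.00 + $38,520.00 + $7,015.00 = $89,185.00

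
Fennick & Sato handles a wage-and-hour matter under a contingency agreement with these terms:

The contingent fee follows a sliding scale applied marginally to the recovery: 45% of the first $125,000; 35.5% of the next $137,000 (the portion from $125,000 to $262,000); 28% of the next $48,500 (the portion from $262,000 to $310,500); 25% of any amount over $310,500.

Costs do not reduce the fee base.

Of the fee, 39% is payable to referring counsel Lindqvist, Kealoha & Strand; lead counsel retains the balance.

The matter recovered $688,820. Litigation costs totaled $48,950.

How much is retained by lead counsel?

$129,957.45

Fee base is the gross recovery, $688,820; costs are reimbursed separately.
First $125,000 at 45% = $56,250.00
Next $137,000 at 35.5% = $48,635.00
Next $48,500 at 28% = $13,580.00
Remaining $378,320 at 25% = $94,580.00
Fee: $56,250.00 + $48,635.00 + $13,580.00 + $94,580.00 = $213,045.00
Referral share: 39% of $213,045.00 = $83,087.55; lead counsel retains $213,045.00 − $83,087.55 = $129,957.45.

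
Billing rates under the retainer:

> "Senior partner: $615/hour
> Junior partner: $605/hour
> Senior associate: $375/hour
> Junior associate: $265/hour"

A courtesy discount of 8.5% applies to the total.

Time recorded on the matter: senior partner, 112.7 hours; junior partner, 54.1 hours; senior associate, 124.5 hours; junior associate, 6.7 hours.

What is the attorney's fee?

$137,711.16

Senior partner: 112.7 × $615 = $69,310.50
Junior partner: 54.1 × $605 = $32,730.50
Senior associate: 124.5 × $375 = $46,687.50
Junior associate: 6.7 × $265 = $1,775.50
Subtotal: $150,504.00
Less 8.5% discount: −$12,792.84
Total: $150,504.00 − $12,792.84 = $137,711.16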